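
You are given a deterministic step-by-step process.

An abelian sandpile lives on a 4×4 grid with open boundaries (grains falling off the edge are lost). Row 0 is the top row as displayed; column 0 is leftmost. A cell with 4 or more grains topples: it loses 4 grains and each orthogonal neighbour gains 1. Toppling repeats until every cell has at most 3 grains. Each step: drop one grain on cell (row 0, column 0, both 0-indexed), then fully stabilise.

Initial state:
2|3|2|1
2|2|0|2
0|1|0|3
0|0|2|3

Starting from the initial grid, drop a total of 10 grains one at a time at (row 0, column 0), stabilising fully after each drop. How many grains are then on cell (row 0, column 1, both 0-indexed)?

3

[0] 2|3|2|1
2|2|0|2
0|1|0|3
0|0|2|3
[1] 3|3|2|1
2|2|0|2
0|1|0|3
0|0|2|3
[2] 1|0|3|1
3|3|0|2
0|1|0|3
0|0|2|3
[3] 2|0|3|1
3|3|0|2
0|1|0|3
0|0|2|3
[4] 3|0|3|1
3|3|0|2
0|1|0|3
0|0|2|3
[5] 1|2|3|1
1|0|1|2
1|2|0|3
0|0|2|3
[6] 2|2|3|1
1|0|1|2
1|2|0|3
0|0|2|3
[7] 3|2|3|1
1|0|1|2
1|2|0|3
0|0|2|3
[8] 0|3|3|1
2|0|1|2
1|2|0|3
0|0|2|3
[9] 1|3|3|1
2|0|1|2
1|2|0|3
0|0|2|3
[10] 2|3|3|1
2|0|1|2
1|2|0|3
0|0|2|3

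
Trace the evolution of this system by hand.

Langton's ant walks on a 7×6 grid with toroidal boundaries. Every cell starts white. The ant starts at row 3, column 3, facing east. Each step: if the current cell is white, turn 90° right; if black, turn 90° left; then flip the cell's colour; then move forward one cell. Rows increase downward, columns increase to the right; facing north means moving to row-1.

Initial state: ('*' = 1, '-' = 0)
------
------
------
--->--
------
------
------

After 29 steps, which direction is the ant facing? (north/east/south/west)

south

[0] ------
------
------
--->--
------
------
------
[1] ------
------
------
---*--
---v--
------
------
[2] ------
------
------
---*--
--<*--
------
------
[3] ------
------
------
--^*--
--**--
------
------
[4] ------
------
------
--*>--
--**--
------
------
[5] ------
------
---^--
--*---
--**--
------
------
[6] ------
------
---*>-
--*---
--**--
------
------
[7] ------
------
---**-
--*-v-
--**--
------
------
[8] ------
------
---**-
--*<*-
--**--
------
------
[9] ------
------
---^*-
--***-
--**--
------
------
[10] ------
------
--<-*-
--***-
--**--
------
------
[11] ------
--^---
--*-*-
--***-
--**--
------
------
[12] ------
--*>--
--*-*-
--***-
--**--
------
------
[13] ------
--**--
--*v*-
--***-
--**--
------
------
[14] ------
--**--
--<**-
--***-
--**--
------
------
[15] ------
--**--
---**-
--v**-
--**--
------
------
[16] ------
--**--
---**-
--->*-
--**--
------
------
[17] ------
--**--
---^*-
----*-
--**--
------
------
[18] ------
--**--
--<-*-
----*-
--**--
------
------
[19] ------
--^*--
--*-*-
----*-
--**--
------
------
[20] ------
-<-*--
--*-*-
----*-
--**--
------
------
[21] -^----
-*-*--
--*-*-
----*-
--**--
------
------
[22] -*>---
-*-*--
--*-*-
----*-
--**--
------
------
[23] -**---
-*v*--
--*-*-
----*-
--**--
------
------
[24] -**---
-<**--
--*-*-
----*-
--**--
------
------
[25] -**---
--**--
-v*-*-
----*-
--**--
------
------
[26] -**---
--**--
<**-*-
----*-
--**--
------
------
[27] -**---
^-**--
***-*-
----*-
--**--
------
------
[28] -**---
*>**--
***-*-
----*-
--**--
------
------
[29] -**---
****--
*v*-*-
----*-
--**--
------
------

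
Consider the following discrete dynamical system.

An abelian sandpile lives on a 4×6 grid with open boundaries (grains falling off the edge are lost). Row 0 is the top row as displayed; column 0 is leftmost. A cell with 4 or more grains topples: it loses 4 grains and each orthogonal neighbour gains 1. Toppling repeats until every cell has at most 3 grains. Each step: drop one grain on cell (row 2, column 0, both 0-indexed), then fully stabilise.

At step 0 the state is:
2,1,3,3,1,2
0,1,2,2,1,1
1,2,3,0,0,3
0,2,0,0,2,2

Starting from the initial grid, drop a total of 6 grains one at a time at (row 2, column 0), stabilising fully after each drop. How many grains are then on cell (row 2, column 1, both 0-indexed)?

step 0: 2,1,3,3,1,2
0,1,2,2,1,1
1,2,3,0,0,3
0,2,0,0,2,2
step 1: 2,1,3,3,1,2
0,1,2,2,1,1
2,2,3,0,0,3
0,2,0,0,2,2
step 2: 2,1,3,3,1,2
0,1,2,2,1,1
3,2,3,0,0,3
0,2,0,0,2,2
step 3: 2,1,3,3,1,2
1,1,2,2,1,1
0,3,3,0,0,3
1,2,0,0,2,2
step 4: 2,1,3,3,1,2
1,1,2,2,1,1
1,3,3,0,0,3
1,2,0,0,2,2
step 5: 2,1,3,3,1,2
1,1,2,2,1,1
2,3,3,0,0,3
1,2,0,0,2,2
step 6: 2,1,3,3,1,2
1,1,2,2,1,1
3,3,3,0,0,3
1,2,0,0,2,2

3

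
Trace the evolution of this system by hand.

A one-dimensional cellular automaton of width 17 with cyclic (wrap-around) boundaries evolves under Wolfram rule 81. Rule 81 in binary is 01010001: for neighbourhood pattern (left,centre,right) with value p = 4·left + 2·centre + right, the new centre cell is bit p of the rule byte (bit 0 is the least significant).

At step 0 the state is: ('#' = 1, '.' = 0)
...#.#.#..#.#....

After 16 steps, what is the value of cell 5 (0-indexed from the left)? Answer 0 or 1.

1

gen 0: ...#.#.#..#.#....
gen 1: ##......#....####
gen 2: .######..###.....
gen 3: ......##...######
gen 4: #####..###......#
gen 5: ....##...######..
gen 6: ###..###......###
gen 7: ..##...######....
gen 8: #..###......#####
gen 9: ##...######......
gen 10: .###......######.
gen 11: ...######......##
gen 12: ##......######..#
gen 13: .######......##..
gen 14: ......######..###
gen 15: #####......##...#
gen 16: ....######..###..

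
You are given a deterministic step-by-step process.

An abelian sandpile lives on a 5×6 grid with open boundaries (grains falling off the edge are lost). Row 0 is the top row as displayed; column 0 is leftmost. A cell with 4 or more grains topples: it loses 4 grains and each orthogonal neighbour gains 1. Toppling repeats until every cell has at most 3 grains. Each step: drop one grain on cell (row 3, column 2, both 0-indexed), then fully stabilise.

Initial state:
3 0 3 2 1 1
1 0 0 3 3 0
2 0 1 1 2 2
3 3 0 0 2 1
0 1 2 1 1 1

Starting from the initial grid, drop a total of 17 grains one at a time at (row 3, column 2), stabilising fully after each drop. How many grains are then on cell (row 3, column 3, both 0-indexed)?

2

[0] 3 0 3 2 1 1
1 0 0 3 3 0
2 0 1 1 2 2
3 3 0 0 2 1
0 1 2 1 1 1
[1] 3 0 3 2 1 1
1 0 0 3 3 0
2 0 1 1 2 2
3 3 1 0 2 1
0 1 2 1 1 1
[2] 3 0 3 2 1 1
1 0 0 3 3 0
2 0 1 1 2 2
3 3 2 0 2 1
0 1 2 1 1 1
[3] 3 0 3 2 1 1
1 0 0 3 3 0
2 0 1 1 2 2
3 3 3 0 2 1
0 1 2 1 1 1
[4] 3 0 3 2 1 1
1 0 0 3 3 0
3 1 2 1 2 2
0 1 1 1 2 1
1 2 3 1 1 1
[5] 3 0 3 2 1 1
1 0 0 3 3 0
3 1 2 1 2 2
0 1 2 1 2 1
1 2 3 1 1 1
[6] 3 0 3 2 1 1
1 0 0 3 3 0
3 1 2 1 2 2
0 1 3 1 2 1
1 2 3 1 1 1
[7] 3 0 3 2 1 1
1 0 0 3 3 0
3 1 3 1 2 2
0 2 1 2 2 1
1 3 0 2 1 1
[8] 3 0 3 2 1 1
1 0 0 3 3 0
3 1 3 1 2 2
0 2 2 2 2 1
1 3 0 2 1 1
[9] 3 0 3 2 1 1
1 0 0 3 3 0
3 1 3 1 2 2
0 2 3 2 2 1
1 3 0 2 1 1
[10] 3 0 3 2 1 1
1 0 1 3 3 0
3 2 0 2 2 2
0 3 1 3 2 1
1 3 1 2 1 1
[11] 3 0 3 2 1 1
1 0 1 3 3 0
3 2 0 2 2 2
0 3 2 3 2 1
1 3 1 2 1 1
[12] 3 0 3 2 1 1
1 0 1 3 3 0
3 2 0 2 2 2
0 3 3 3 2 1
1 3 1 2 1 1
[13] 3 0 3 2 1 1
1 0 1 3 3 0
3 3 1 3 2 2
1 1 2 0 3 1
2 0 3 3 1 1
[14] 3 0 3 2 1 1
1 0 1 3 3 0
3 3 1 3 2 2
1 1 3 0 3 1
2 0 3 3 1 1
[15] 3 0 3 2 1 1
1 0 1 3 3 0
3 3 2 3 2 2
1 2 1 2 3 1
2 1 1 0 2 1
[16] 3 0 3 2 1 1
1 0 1 3 3 0
3 3 2 3 2 2
1 2 2 2 3 1
2 1 1 0 2 1
[17] 3 0 3 2 1 1
1 0 1 3 3 0
3 3 2 3 2 2
1 2 3 2 3 1
2 1 1 0 2 1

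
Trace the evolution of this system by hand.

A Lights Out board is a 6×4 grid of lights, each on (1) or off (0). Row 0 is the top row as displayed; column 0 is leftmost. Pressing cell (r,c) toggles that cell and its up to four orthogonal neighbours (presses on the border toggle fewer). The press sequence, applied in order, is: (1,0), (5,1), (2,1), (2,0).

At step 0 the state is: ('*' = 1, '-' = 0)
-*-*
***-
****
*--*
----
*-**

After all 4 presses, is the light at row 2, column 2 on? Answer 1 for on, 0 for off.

0

[0] -*-*
***-
****
*--*
----
*-**
[1] **-*
--*-
-***
*--*
----
*-**
[2] **-*
--*-
-***
*--*
-*--
-*-*
[3] **-*
-**-
*--*
**-*
-*--
-*-*
[4] **-*
***-
-*-*
-*-*
-*--
-*-*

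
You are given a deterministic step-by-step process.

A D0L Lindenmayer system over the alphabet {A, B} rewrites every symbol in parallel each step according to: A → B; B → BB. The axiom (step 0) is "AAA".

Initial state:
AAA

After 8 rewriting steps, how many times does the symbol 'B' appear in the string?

k=0  AAA
k=1  BBB
k=2  BBBBBB
k=3  BBBBBBBBBBBB
k=4  BBBBBBBBBBBBBBBBBBBBBBBB
k=5  BBBBBBBBBBBBBBBBBBBBBBBBBBBBBBBBBBBBBBBBBBBBBBBB
k=6  BBBBBBBBBBBBBBBBBBBBBBBBBBBBBBBBBBBBBBBBBBBBBBBBBBBBBBBBBBBBBBBBBBBBBBBBBBBBBBBBBBBBBBBBBBBBBBBB
k=7  BBBBBBBBBBBBBBBBBBBBBBBBBBBBBBBBBBBBBBBBBBBBBBBBBBBBBBBBBB…BBBBBBBBBBBBBBBBBBBBBBBBBBBBBBBBBBBBBBBBBBBBBBBBBBBBBBBBBB  (len 192)
k=8  BBBBBBBBBBBBBBBBBBBBBBBBBBBBBBBBBBBBBBBBBBBBBBBBBBBBBBBBBB…BBBBBBBBBBBBBBBBBBBBBBBBBBBBBBBBBBBBBBBBBBBBBBBBBBBBBBBBBB  (len 384)

384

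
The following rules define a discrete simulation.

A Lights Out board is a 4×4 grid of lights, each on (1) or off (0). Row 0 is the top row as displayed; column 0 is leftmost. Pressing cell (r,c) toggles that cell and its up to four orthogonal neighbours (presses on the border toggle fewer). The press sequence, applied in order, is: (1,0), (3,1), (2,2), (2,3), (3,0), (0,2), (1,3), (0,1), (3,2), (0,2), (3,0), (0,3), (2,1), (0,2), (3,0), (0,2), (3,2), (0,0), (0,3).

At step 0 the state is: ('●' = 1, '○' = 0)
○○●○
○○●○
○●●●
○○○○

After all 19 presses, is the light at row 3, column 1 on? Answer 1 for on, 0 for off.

1

0) ○○●○
○○●○
○●●●
○○○○
1) ●○●○
●●●○
●●●●
○○○○
2) ●○●○
●●●○
●○●●
●●●○
3) ●○●○
●●○○
●●○○
●●○○
4) ●○●○
●●○●
●●●●
●●○●
5) ●○●○
●●○●
○●●●
○○○●
6) ●●○●
●●●●
○●●●
○○○●
7) ●●○○
●●○○
○●●○
○○○●
8) ○○●○
●○○○
○●●○
○○○●
9) ○○●○
●○○○
○●○○
○●●○
10) ○●○●
●○●○
○●○○
○●●○
11) ○●○●
●○●○
●●○○
●○●○
12) ○●●○
●○●●
●●○○
●○●○
13) ○●●○
●●●●
○○●○
●●●○
14) ○○○●
●●○●
○○●○
●●●○
15) ○○○●
●●○●
●○●○
○○●○
16) ○●●○
●●●●
●○●○
○○●○
17) ○●●○
●●●●
●○○○
○●○●
18) ●○●○
○●●●
●○○○
○●○●
19) ●○○●
○●●○
●○○○
○●○●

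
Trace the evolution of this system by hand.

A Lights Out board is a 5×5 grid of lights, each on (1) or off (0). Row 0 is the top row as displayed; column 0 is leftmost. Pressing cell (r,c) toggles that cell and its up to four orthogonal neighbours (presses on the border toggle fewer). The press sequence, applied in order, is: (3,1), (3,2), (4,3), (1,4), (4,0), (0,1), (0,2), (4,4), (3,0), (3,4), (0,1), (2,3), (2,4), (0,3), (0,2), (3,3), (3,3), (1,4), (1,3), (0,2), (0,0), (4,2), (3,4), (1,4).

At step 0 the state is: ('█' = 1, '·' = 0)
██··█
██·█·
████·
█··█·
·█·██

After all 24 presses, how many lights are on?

12

[0] ██··█
██·█·
████·
█··█·
·█·██
[1] ██··█
██·█·
█·██·
·███·
···██
[2] ██··█
██·█·
█··█·
·····
··███
[3] ██··█
██·█·
█··█·
···█·
·····
[4] ██···
██··█
█··██
···█·
·····
[5] ██···
██··█
█··██
█··█·
██···
[6] ··█··
█···█
█··██
█··█·
██···
[7] ·█·█·
█·█·█
█··██
█··█·
██···
[8] ·█·█·
█·█·█
█··██
█··██
██·██
[9] ·█·█·
█·█·█
···██
·█·██
·█·██
[10] ·█·█·
█·█·█
···█·
·█···
·█·█·
[11] █·██·
███·█
···█·
·█···
·█·█·
[12] █·██·
█████
··█·█
·█·█·
·█·█·
[13] █·██·
████·
··██·
·█·██
·█·█·
[14] █···█
███··
··██·
·█·██
·█·█·
[15] █████
██···
··██·
·█·██
·█·█·
[16] █████
██···
··█··
·██··
·█···
[17] █████
██···
··██·
·█·██
·█·█·
[18] ████·
██·██
··███
·█·██
·█·█·
[19] ███··
███··
··█·█
·█·██
·█·█·
[20] █··█·
██···
··█·█
·█·██
·█·█·
[21] ·█·█·
·█···
··█·█
·█·██
·█·█·
[22] ·█·█·
·█···
··█·█
·████
··█··
[23] ·█·█·
·█···
··█··
·██··
··█·█
[24] ·█·██
·█·██
··█·█
·██··
··█·█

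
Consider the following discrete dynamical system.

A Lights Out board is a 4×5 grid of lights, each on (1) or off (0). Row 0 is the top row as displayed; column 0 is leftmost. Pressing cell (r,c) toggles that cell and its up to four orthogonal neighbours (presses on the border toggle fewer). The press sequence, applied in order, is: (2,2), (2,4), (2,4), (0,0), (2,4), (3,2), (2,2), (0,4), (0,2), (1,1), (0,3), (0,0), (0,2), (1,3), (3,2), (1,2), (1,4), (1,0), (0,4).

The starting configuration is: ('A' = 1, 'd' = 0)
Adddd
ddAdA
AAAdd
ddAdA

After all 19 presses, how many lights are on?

3

t=0: Adddd
ddAdA
AAAdd
ddAdA
t=1: Adddd
ddddA
AddAd
ddddA
t=2: Adddd
ddddd
AdddA
ddddd
t=3: Adddd
ddddA
AddAd
ddddA
t=4: dAddd
AdddA
AddAd
ddddA
t=5: dAddd
Adddd
AdddA
ddddd
t=6: dAddd
Adddd
AdAdA
dAAAd
t=7: dAddd
AdAdd
AAdAA
dAdAd
t=8: dAdAA
AdAdA
AAdAA
dAdAd
t=9: ddAdA
AdddA
AAdAA
dAdAd
t=10: dAAdA
dAAdA
AddAA
dAdAd
t=11: dAdAd
dAAAA
AddAA
dAdAd
t=12: AddAd
AAAAA
AddAA
dAdAd
t=13: AAAdd
AAdAA
AddAA
dAdAd
t=14: AAAAd
AAAdd
AdddA
dAdAd
t=15: AAAAd
AAAdd
AdAdA
ddAdd
t=16: AAdAd
AddAd
AdddA
ddAdd
t=17: AAdAA
AdddA
Adddd
ddAdd
t=18: dAdAA
dAddA
ddddd
ddAdd
t=19: dAddd
dAddd
ddddd
ddAdd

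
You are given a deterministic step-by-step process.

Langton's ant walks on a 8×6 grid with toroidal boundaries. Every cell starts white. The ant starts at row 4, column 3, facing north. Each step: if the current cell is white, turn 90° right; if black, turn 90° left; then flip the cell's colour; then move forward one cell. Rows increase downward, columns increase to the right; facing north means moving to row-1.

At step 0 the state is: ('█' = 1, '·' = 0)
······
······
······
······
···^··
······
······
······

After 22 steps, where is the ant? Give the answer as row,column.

t=0: ······
······
······
······
···^··
······
······
······
t=1: ······
······
······
······
···█>·
······
······
······
t=2: ······
······
······
······
···██·
····v·
······
······
t=3: ······
······
······
······
···██·
···<█·
······
······
t=4: ······
······
······
······
···^█·
···██·
······
······
t=5: ······
······
······
······
··<·█·
···██·
······
······
t=6: ······
······
······
··^···
··█·█·
···██·
······
······
t=7: ······
······
······
··█>··
··█·█·
···██·
······
······
t=8: ······
······
······
··██··
··█v█·
···██·
······
······
t=9: ······
······
······
··██··
··<██·
···██·
······
······
t=10: ······
······
······
··██··
···██·
··v██·
······
······
t=11: ······
······
······
··██··
···██·
·<███·
······
······
t=12: ······
······
······
··██··
·^·██·
·████·
······
······
t=13: ······
······
······
··██··
·█>██·
·████·
······
······
t=14: ······
······
······
··██··
·████·
·█v██·
······
······
t=15: ······
······
······
··██··
·████·
·█·>█·
······
······
t=16: ······
······
······
··██··
·██^█·
·█··█·
······
······
t=17: ······
······
······
··██··
·█<·█·
·█··█·
······
······
t=18: ······
······
······
··██··
·█··█·
·█v·█·
······
······
t=19: ······
······
······
··██··
·█··█·
·<█·█·
······
······
t=20: ······
······
······
··██··
·█··█·
··█·█·
·v····
······
t=21: ······
······
······
··██··
·█··█·
··█·█·
<█····
······
t=22: ······
······
······
··██··
·█··█·
^·█·█·
██····
······

5,0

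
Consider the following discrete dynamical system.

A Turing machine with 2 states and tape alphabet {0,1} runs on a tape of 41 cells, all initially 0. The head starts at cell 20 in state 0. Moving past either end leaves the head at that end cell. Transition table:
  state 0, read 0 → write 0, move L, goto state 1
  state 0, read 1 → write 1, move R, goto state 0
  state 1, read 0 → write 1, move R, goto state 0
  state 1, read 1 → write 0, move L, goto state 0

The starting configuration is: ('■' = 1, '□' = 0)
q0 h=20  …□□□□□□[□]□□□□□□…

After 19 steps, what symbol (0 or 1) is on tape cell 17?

0

k=0  q0 h=20  …□□□□□□[□]□□□□□□…
k=1  q1 h=19  …□□□□□□[□]□□□□□□…
k=2  q0 h=20  …□□□□□■[□]□□□□□□…
k=3  q1 h=19  …□□□□□□[■]□□□□□□…
k=4  q0 h=18  …□□□□□□[□]□□□□□□…
k=5  q1 h=17  …□□□□□□[□]□□□□□□…
k=6  q0 h=18  …□□□□□■[□]□□□□□□…
k=7  q1 h=17  …□□□□□□[■]□□□□□□…
k=8  q0 h=16  …□□□□□□[□]□□□□□□…
k=9  q1 h=15  …□□□□□□[□]□□□□□□…
k=10  q0 h=16  …□□□□□■[□]□□□□□□…
k=11  q1 h=15  …□□□□□□[■]□□□□□□…
k=12  q0 h=14  …□□□□□□[□]□□□□□□…
k=13  q1 h=13  …□□□□□□[□]□□□□□□…
k=14  q0 h=14  …□□□□□■[□]□□□□□□…
k=15  q1 h=13  …□□□□□□[■]□□□□□□…
k=16  q0 h=12  …□□□□□□[□]□□□□□□…
k=17  q1 h=11  …□□□□□□[□]□□□□□□…
k=18  q0 h=12  …□□□□□■[□]□□□□□□…
k=19  q1 h=11  …□□□□□□[■]□□□□□□…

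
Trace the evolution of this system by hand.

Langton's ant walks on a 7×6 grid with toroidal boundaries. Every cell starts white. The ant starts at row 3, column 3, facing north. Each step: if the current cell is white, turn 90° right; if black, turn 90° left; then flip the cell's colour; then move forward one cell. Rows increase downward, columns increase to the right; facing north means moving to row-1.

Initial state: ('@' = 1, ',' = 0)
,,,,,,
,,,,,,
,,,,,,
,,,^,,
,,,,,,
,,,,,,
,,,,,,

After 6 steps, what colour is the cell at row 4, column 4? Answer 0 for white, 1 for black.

1

k=0  ,,,,,,
,,,,,,
,,,,,,
,,,^,,
,,,,,,
,,,,,,
,,,,,,
k=1  ,,,,,,
,,,,,,
,,,,,,
,,,@>,
,,,,,,
,,,,,,
,,,,,,
k=2  ,,,,,,
,,,,,,
,,,,,,
,,,@@,
,,,,v,
,,,,,,
,,,,,,
k=3  ,,,,,,
,,,,,,
,,,,,,
,,,@@,
,,,<@,
,,,,,,
,,,,,,
k=4  ,,,,,,
,,,,,,
,,,,,,
,,,^@,
,,,@@,
,,,,,,
,,,,,,
k=5  ,,,,,,
,,,,,,
,,,,,,
,,<,@,
,,,@@,
,,,,,,
,,,,,,
k=6  ,,,,,,
,,,,,,
,,^,,,
,,@,@,
,,,@@,
,,,,,,
,,,,,,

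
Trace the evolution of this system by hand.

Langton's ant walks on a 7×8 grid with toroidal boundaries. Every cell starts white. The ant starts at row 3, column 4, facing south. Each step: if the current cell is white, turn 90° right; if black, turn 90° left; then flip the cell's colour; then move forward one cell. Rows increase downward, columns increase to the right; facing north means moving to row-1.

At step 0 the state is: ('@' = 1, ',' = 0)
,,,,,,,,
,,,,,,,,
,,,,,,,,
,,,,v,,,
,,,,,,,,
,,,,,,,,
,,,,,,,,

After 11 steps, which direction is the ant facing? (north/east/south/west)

east

[0] ,,,,,,,,
,,,,,,,,
,,,,,,,,
,,,,v,,,
,,,,,,,,
,,,,,,,,
,,,,,,,,
[1] ,,,,,,,,
,,,,,,,,
,,,,,,,,
,,,<@,,,
,,,,,,,,
,,,,,,,,
,,,,,,,,
[2] ,,,,,,,,
,,,,,,,,
,,,^,,,,
,,,@@,,,
,,,,,,,,
,,,,,,,,
,,,,,,,,
[3] ,,,,,,,,
,,,,,,,,
,,,@>,,,
,,,@@,,,
,,,,,,,,
,,,,,,,,
,,,,,,,,
[4] ,,,,,,,,
,,,,,,,,
,,,@@,,,
,,,@v,,,
,,,,,,,,
,,,,,,,,
,,,,,,,,
[5] ,,,,,,,,
,,,,,,,,
,,,@@,,,
,,,@,>,,
,,,,,,,,
,,,,,,,,
,,,,,,,,
[6] ,,,,,,,,
,,,,,,,,
,,,@@,,,
,,,@,@,,
,,,,,v,,
,,,,,,,,
,,,,,,,,
[7] ,,,,,,,,
,,,,,,,,
,,,@@,,,
,,,@,@,,
,,,,<@,,
,,,,,,,,
,,,,,,,,
[8] ,,,,,,,,
,,,,,,,,
,,,@@,,,
,,,@^@,,
,,,,@@,,
,,,,,,,,
,,,,,,,,
[9] ,,,,,,,,
,,,,,,,,
,,,@@,,,
,,,@@>,,
,,,,@@,,
,,,,,,,,
,,,,,,,,
[10] ,,,,,,,,
,,,,,,,,
,,,@@^,,
,,,@@,,,
,,,,@@,,
,,,,,,,,
,,,,,,,,
[11] ,,,,,,,,
,,,,,,,,
,,,@@@>,
,,,@@,,,
,,,,@@,,
,,,,,,,,
,,,,,,,,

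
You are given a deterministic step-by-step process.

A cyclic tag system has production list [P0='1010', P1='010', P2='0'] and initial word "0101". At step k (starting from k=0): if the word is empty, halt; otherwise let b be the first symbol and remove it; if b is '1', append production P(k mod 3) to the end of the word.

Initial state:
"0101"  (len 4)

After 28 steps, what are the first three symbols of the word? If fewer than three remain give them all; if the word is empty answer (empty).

gen 0: "0101"  (len 4)
gen 1: "101"  (len 3)
gen 2: "01010"  (len 5)
gen 3: "1010"  (len 4)
gen 4: "0101010"  (len 7)
gen 5: "101010"  (len 6)
gen 6: "010100"  (len 6)
gen 7: "10100"  (len 5)
gen 8: "0100010"  (len 7)
gen 9: "100010"  (len 6)
gen 10: "000101010"  (len 9)
gen 11: "00101010"  (len 8)
gen 12: "0101010"  (len 7)
gen 13: "101010"  (len 6)
gen 14: "01010010"  (len 8)
gen 15: "1010010"  (len 7)
gen 16: "0100101010"  (len 10)
gen 17: "100101010"  (len 9)
gen 18: "001010100"  (len 9)
gen 19: "01010100"  (len 8)
gen 20: "1010100"  (len 7)
gen 21: "0101000"  (len 7)
gen 22: "101000"  (len 6)
gen 23: "01000010"  (len 8)
gen 24: "1000010"  (len 7)
gen 25: "0000101010"  (len 10)
gen 26: "000101010"  (len 9)
gen 27: "00101010"  (len 8)
gen 28: "0101010"  (len 7)

010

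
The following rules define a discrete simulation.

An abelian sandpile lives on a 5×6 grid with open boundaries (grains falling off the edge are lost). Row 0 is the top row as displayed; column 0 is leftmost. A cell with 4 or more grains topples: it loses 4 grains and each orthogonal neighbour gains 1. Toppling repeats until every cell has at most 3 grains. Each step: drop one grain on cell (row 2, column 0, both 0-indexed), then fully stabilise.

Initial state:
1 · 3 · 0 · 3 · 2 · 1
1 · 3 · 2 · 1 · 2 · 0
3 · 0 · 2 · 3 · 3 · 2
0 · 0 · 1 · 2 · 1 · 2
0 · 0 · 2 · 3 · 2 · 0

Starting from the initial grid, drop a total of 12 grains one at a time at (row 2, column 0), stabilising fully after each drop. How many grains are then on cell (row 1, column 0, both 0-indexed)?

2

[0] 1 · 3 · 0 · 3 · 2 · 1
1 · 3 · 2 · 1 · 2 · 0
3 · 0 · 2 · 3 · 3 · 2
0 · 0 · 1 · 2 · 1 · 2
0 · 0 · 2 · 3 · 2 · 0
[1] 1 · 3 · 0 · 3 · 2 · 1
2 · 3 · 2 · 1 · 2 · 0
0 · 1 · 2 · 3 · 3 · 2
1 · 0 · 1 · 2 · 1 · 2
0 · 0 · 2 · 3 · 2 · 0
[2] 1 · 3 · 0 · 3 · 2 · 1
2 · 3 · 2 · 1 · 2 · 0
1 · 1 · 2 · 3 · 3 · 2
1 · 0 · 1 · 2 · 1 · 2
0 · 0 · 2 · 3 · 2 · 0
[3] 1 · 3 · 0 · 3 · 2 · 1
2 · 3 · 2 · 1 · 2 · 0
2 · 1 · 2 · 3 · 3 · 2
1 · 0 · 1 · 2 · 1 · 2
0 · 0 · 2 · 3 · 2 · 0
[4] 1 · 3 · 0 · 3 · 2 · 1
2 · 3 · 2 · 1 · 2 · 0
3 · 1 · 2 · 3 · 3 · 2
1 · 0 · 1 · 2 · 1 · 2
0 · 0 · 2 · 3 · 2 · 0
[5] 1 · 3 · 0 · 3 · 2 · 1
3 · 3 · 2 · 1 · 2 · 0
0 · 2 · 2 · 3 · 3 · 2
2 · 0 · 1 · 2 · 1 · 2
0 · 0 · 2 · 3 · 2 · 0
[6] 1 · 3 · 0 · 3 · 2 · 1
3 · 3 · 2 · 1 · 2 · 0
1 · 2 · 2 · 3 · 3 · 2
2 · 0 · 1 · 2 · 1 · 2
0 · 0 · 2 · 3 · 2 · 0
[7] 1 · 3 · 0 · 3 · 2 · 1
3 · 3 · 2 · 1 · 2 · 0
2 · 2 · 2 · 3 · 3 · 2
2 · 0 · 1 · 2 · 1 · 2
0 · 0 · 2 · 3 · 2 · 0
[8] 1 · 3 · 0 · 3 · 2 · 1
3 · 3 · 2 · 1 · 2 · 0
3 · 2 · 2 · 3 · 3 · 2
2 · 0 · 1 · 2 · 1 · 2
0 · 0 · 2 · 3 · 2 · 0
[9] 3 · 0 · 1 · 3 · 2 · 1
1 · 2 · 3 · 1 · 2 · 0
2 · 0 · 3 · 3 · 3 · 2
3 · 1 · 1 · 2 · 1 · 2
0 · 0 · 2 · 3 · 2 · 0
[10] 3 · 0 · 1 · 3 · 2 · 1
1 · 2 · 3 · 1 · 2 · 0
3 · 0 · 3 · 3 · 3 · 2
3 · 1 · 1 · 2 · 1 · 2
0 · 0 · 2 · 3 · 2 · 0
[11] 3 · 0 · 1 · 3 · 2 · 1
2 · 2 · 3 · 1 · 2 · 0
1 · 1 · 3 · 3 · 3 · 2
0 · 2 · 1 · 2 · 1 · 2
1 · 0 · 2 · 3 · 2 · 0
[12] 3 · 0 · 1 · 3 · 2 · 1
2 · 2 · 3 · 1 · 2 · 0
2 · 1 · 3 · 3 · 3 · 2
0 · 2 · 1 · 2 · 1 · 2
1 · 0 · 2 · 3 · 2 · 0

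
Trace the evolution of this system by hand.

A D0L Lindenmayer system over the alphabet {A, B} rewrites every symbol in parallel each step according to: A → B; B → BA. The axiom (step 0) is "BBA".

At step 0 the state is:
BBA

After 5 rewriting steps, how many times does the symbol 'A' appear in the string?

13

gen 0: BBA
gen 1: BABAB
gen 2: BABBABBA
gen 3: BABBABABBABAB
gen 4: BABBABABBABBABABBABBA
gen 5: BABBABABBABBABABBABABBABBABABBABAB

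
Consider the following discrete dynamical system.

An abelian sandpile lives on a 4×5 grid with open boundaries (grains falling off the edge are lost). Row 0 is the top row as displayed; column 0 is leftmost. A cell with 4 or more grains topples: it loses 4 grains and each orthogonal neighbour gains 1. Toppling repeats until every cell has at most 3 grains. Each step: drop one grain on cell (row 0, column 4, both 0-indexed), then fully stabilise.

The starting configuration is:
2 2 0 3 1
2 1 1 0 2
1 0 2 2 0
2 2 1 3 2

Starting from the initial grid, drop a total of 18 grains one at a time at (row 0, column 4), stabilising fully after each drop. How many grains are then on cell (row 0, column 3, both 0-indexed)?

gen 0: 2 2 0 3 1
2 1 1 0 2
1 0 2 2 0
2 2 1 3 2
gen 1: 2 2 0 3 2
2 1 1 0 2
1 0 2 2 0
2 2 1 3 2
gen 2: 2 2 0 3 3
2 1 1 0 2
1 0 2 2 0
2 2 1 3 2
gen 3: 2 2 1 0 1
2 1 1 1 3
1 0 2 2 0
2 2 1 3 2
gen 4: 2 2 1 0 2
2 1 1 1 3
1 0 2 2 0
2 2 1 3 2
gen 5: 2 2 1 0 3
2 1 1 1 3
1 0 2 2 0
2 2 1 3 2
gen 6: 2 2 1 1 1
2 1 1 2 0
1 0 2 2 1
2 2 1 3 2
gen 7: 2 2 1 1 2
2 1 1 2 0
1 0 2 2 1
2 2 1 3 2
gen 8: 2 2 1 1 3
2 1 1 2 0
1 0 2 2 1
2 2 1 3 2
gen 9: 2 2 1 2 0
2 1 1 2 1
1 0 2 2 1
2 2 1 3 2
gen 10: 2 2 1 2 1
2 1 1 2 1
1 0 2 2 1
2 2 1 3 2
gen 11: 2 2 1 2 2
2 1 1 2 1
1 0 2 2 1
2 2 1 3 2
gen 12: 2 2 1 2 3
2 1 1 2 1
1 0 2 2 1
2 2 1 3 2
gen 13: 2 2 1 3 0
2 1 1 2 2
1 0 2 2 1
2 2 1 3 2
gen 14: 2 2 1 3 1
2 1 1 2 2
1 0 2 2 1
2 2 1 3 2
gen 15: 2 2 1 3 2
2 1 1 2 2
1 0 2 2 1
2 2 1 3 2
gen 16: 2 2 1 3 3
2 1 1 2 2
1 0 2 2 1
2 2 1 3 2
gen 17: 2 2 2 0 1
2 1 1 3 3
1 0 2 2 1
2 2 1 3 2
gen 18: 2 2 2 0 2
2 1 1 3 3
1 0 2 2 1
2 2 1 3 2

0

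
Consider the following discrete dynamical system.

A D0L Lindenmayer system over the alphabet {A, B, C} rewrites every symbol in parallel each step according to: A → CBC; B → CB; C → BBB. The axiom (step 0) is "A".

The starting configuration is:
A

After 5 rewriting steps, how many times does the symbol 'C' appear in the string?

31

0) A
1) CBC
2) BBBCBBBB
3) CBCBCBBBBCBCBCBCB
4) BBBCBBBBCBBBBCBCBCBCBBBBCBBBBCBBBBCBBBBCB
5) CBCBCBBBBCBCBCBCBBBBCBCBCBCBBBBCBBBBCBBBBCBBBBCBCBCBCBBBBCBCBCBCBBBBCBCBCBCBBBBCBCBCBCBBBBCB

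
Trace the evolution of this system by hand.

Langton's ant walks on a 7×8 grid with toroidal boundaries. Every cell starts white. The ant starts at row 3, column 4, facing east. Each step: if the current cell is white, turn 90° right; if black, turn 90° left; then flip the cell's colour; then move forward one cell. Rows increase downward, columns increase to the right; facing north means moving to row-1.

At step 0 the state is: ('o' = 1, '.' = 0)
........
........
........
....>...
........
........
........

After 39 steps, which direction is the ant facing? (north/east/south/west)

0) ........
........
........
....>...
........
........
........
1) ........
........
........
....o...
....v...
........
........
2) ........
........
........
....o...
...<o...
........
........
3) ........
........
........
...^o...
...oo...
........
........
4) ........
........
........
...o>...
...oo...
........
........
5) ........
........
....^...
...o....
...oo...
........
........
6) ........
........
....o>..
...o....
...oo...
........
........
7) ........
........
....oo..
...o.v..
...oo...
........
........
8) ........
........
....oo..
...o<o..
...oo...
........
........
9) ........
........
....^o..
...ooo..
...oo...
........
........
10) ........
........
...<.o..
...ooo..
...oo...
........
........
11) ........
...^....
...o.o..
...ooo..
...oo...
........
........
12) ........
...o>...
...o.o..
...ooo..
...oo...
........
........
13) ........
...oo...
...ovo..
...ooo..
...oo...
........
........
14) ........
...oo...
...<oo..
...ooo..
...oo...
........
........
15) ........
...oo...
....oo..
...voo..
...oo...
........
........
16) ........
...oo...
....oo..
....>o..
...oo...
........
........
17) ........
...oo...
....^o..
.....o..
...oo...
........
........
18) ........
...oo...
...<.o..
.....o..
...oo...
........
........
19) ........
...^o...
...o.o..
.....o..
...oo...
........
........
20) ........
..<.o...
...o.o..
.....o..
...oo...
........
........
21) ..^.....
..o.o...
...o.o..
.....o..
...oo...
........
........
22) ..o>....
..o.o...
...o.o..
.....o..
...oo...
........
........
23) ..oo....
..ovo...
...o.o..
.....o..
...oo...
........
........
24) ..oo....
..<oo...
...o.o..
.....o..
...oo...
........
........
25) ..oo....
...oo...
..vo.o..
.....o..
...oo...
........
........
26) ..oo....
...oo...
.<oo.o..
.....o..
...oo...
........
........
27) ..oo....
.^.oo...
.ooo.o..
.....o..
...oo...
........
........
28) ..oo....
.o>oo...
.ooo.o..
.....o..
...oo...
........
........
29) ..oo....
.oooo...
.ovo.o..
.....o..
...oo...
........
........
30) ..oo....
.oooo...
.o.>.o..
.....o..
...oo...
........
........
31) ..oo....
.oo^o...
.o...o..
.....o..
...oo...
........
........
32) ..oo....
.o<.o...
.o...o..
.....o..
...oo...
........
........
33) ..oo....
.o..o...
.ov..o..
.....o..
...oo...
........
........
34) ..oo....
.o..o...
.<o..o..
.....o..
...oo...
........
........
35) ..oo....
.o..o...
..o..o..
.v...o..
...oo...
........
........
36) ..oo....
.o..o...
..o..o..
<o...o..
...oo...
........
........
37) ..oo....
.o..o...
^.o..o..
oo...o..
...oo...
........
........
38) ..oo....
.o..o...
o>o..o..
oo...o..
...oo...
........
........
39) ..oo....
.o..o...
ooo..o..
ov...o..
...oo...
........
........

south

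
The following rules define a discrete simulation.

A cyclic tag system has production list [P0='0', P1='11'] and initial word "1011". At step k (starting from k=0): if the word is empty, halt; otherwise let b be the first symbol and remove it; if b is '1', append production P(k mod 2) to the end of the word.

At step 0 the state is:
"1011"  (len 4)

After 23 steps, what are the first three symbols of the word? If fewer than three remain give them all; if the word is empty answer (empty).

110

k=0  "1011"  (len 4)
k=1  "0110"  (len 4)
k=2  "110"  (len 3)
k=3  "100"  (len 3)
k=4  "0011"  (len 4)
k=5  "011"  (len 3)
k=6  "11"  (len 2)
k=7  "10"  (len 2)
k=8  "011"  (len 3)
k=9  "11"  (len 2)
k=10  "111"  (len 3)
k=11  "110"  (len 3)
k=12  "1011"  (len 4)
k=13  "0110"  (len 4)
k=14  "110"  (len 3)
k=15  "100"  (len 3)
k=16  "0011"  (len 4)
k=17  "011"  (len 3)
k=18  "11"  (len 2)
k=19  "10"  (len 2)
k=20  "011"  (len 3)
k=21  "11"  (len 2)
k=22  "111"  (len 3)
k=23  "110"  (len 3)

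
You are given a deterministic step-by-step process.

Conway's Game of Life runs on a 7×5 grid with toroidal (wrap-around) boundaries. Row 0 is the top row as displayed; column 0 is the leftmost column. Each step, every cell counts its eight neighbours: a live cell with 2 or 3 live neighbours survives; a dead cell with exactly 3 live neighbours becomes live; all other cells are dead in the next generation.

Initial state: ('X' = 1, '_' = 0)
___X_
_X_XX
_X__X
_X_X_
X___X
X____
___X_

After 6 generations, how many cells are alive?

18

t=0: ___X_
_X_XX
_X__X
_X_X_
X___X
X____
___X_
t=1: ___X_
___XX
_X__X
_XXX_
XX__X
X____
____X
t=2: ___X_
X_XXX
_X__X
___X_
___XX
_X___
____X
t=3: X_X__
XXX__
_X___
X_XX_
__XXX
X__XX
_____
t=4: X_X__
X_X__
___XX
X____
_____
X_X__
XX_X_
t=5: X_XX_
X_X__
XX_XX
____X
_X___
X_X_X
X__X_
t=6: X_XX_
_____
_XXX_
_XXXX
_X_XX
X_XXX
X____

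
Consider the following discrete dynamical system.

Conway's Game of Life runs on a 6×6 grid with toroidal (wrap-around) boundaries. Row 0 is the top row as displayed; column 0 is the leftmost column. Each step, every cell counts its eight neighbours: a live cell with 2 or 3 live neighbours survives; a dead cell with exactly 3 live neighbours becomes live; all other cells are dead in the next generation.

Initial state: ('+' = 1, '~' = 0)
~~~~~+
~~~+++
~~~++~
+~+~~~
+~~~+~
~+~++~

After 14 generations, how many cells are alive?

k=0  ~~~~~+
~~~+++
~~~++~
+~+~~~
+~~~+~
~+~++~
k=1  +~+~~+
~~~+~+
~~+~~~
~+~~+~
+~+~+~
+~~++~
k=2  +++~~~
++++++
~~+++~
~++~~+
+~+~+~
+~+~+~
k=3  ~~~~~~
~~~~~~
~~~~~~
+~~~~+
+~+~+~
+~+~~~
k=4  ~~~~~~
~~~~~~
~~~~~~
++~~~+
+~~+~~
~~~+~+
k=5  ~~~~~~
~~~~~~
+~~~~~
++~~~+
~++~~~
~~~~+~
k=6  ~~~~~~
~~~~~~
++~~~+
~~+~~+
~++~~+
~~~~~~
k=7  ~~~~~~
+~~~~~
++~~~+
~~+~++
+++~~~
~~~~~~
k=8  ~~~~~~
++~~~+
~+~~+~
~~+++~
++++~+
~+~~~~
k=9  ~+~~~~
++~~~+
~+~~+~
~~~~~~
+~~~~+
~+~~~~
k=10  ~++~~~
~++~~+
~+~~~+
+~~~~+
+~~~~~
~+~~~~
k=11  ~~~~~~
~~~~~~
~++~++
~+~~~+
++~~~+
+++~~~
k=12  ~+~~~~
~~~~~~
~++~++
~~~~~~
~~~~~+
~~+~~+
k=13  ~~~~~~
+++~~~
~~~~~~
+~~~++
~~~~~~
+~~~~~
k=14  +~~~~~
~+~~~~
~~~~~~
~~~~~+
+~~~~~
~~~~~~

4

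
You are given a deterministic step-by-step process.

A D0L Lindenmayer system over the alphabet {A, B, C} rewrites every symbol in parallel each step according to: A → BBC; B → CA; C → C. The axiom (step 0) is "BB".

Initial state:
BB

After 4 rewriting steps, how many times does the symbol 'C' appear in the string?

gen 0: BB
gen 1: CACA
gen 2: CBBCCBBC
gen 3: CCACACCCACAC
gen 4: CCBBCCBBCCCCBBCCBBCC

12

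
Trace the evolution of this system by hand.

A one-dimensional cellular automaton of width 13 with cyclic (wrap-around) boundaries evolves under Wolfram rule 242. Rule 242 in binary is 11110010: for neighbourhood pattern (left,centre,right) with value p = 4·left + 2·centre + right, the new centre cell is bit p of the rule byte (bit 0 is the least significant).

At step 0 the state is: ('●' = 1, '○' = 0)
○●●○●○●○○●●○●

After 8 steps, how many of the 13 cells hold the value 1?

t=0: ○●●○●○●○○●●○●
t=1: ●○●●○●○●●○●●○
t=2: ○●○●●○●○●●○●●
t=3: ●○●○●●○●○●●○●
t=4: ●●○●○●●○●○●●○
t=5: ○●●○●○●●○●○●●
t=6: ●○●●○●○●●○●○●
t=7: ●●○●●○●○●●○●○
t=8: ○●●○●●○●○●●○●

8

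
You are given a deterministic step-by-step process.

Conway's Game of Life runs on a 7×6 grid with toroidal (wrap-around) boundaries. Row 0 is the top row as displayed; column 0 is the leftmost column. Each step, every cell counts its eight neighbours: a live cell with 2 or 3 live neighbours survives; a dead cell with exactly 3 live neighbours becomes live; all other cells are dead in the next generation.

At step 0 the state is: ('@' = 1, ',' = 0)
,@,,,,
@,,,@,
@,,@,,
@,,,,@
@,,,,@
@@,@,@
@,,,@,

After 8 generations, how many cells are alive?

t=0: ,@,,,,
@,,,@,
@,,@,,
@,,,,@
@,,,,@
@@,@,@
@,,,@,
t=1: @@,,,,
@@,,,@
@@,,@,
,@,,@,
,,,,,,
,@,,,,
,,@,@,
t=2: ,,@,,,
,,@,,,
,,@,@,
@@,,,@
,,,,,,
,,,,,,
@,@,,,
t=3: ,,@@,,
,@@,,,
@,@@,@
@@,,,@
@,,,,,
,,,,,,
,@,,,,
t=4: ,,,@,,
@,,,@,
,,,@@@
,,@,@,
@@,,,@
,,,,,,
,,@,,,
t=5: ,,,@,,
,,,,,,
,,,,,,
,@@,,,
@@,,,@
@@,,,,
,,,,,,
t=6: ,,,,,,
,,,,,,
,,,,,,
,@@,,,
,,,,,@
,@,,,@
,,,,,,
t=7: ,,,,,,
,,,,,,
,,,,,,
,,,,,,
,@@,,,
@,,,,,
,,,,,,
t=8: ,,,,,,
,,,,,,
,,,,,,
,,,,,,
,@,,,,
,@,,,,
,,,,,,

2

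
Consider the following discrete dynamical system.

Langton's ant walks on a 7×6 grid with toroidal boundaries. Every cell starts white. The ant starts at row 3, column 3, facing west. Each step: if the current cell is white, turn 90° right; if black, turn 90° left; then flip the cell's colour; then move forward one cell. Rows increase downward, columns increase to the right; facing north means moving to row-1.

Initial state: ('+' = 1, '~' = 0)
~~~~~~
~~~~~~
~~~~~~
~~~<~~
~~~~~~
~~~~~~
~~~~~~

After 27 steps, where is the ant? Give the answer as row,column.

t=0: ~~~~~~
~~~~~~
~~~~~~
~~~<~~
~~~~~~
~~~~~~
~~~~~~
t=1: ~~~~~~
~~~~~~
~~~^~~
~~~+~~
~~~~~~
~~~~~~
~~~~~~
t=2: ~~~~~~
~~~~~~
~~~+>~
~~~+~~
~~~~~~
~~~~~~
~~~~~~
t=3: ~~~~~~
~~~~~~
~~~++~
~~~+v~
~~~~~~
~~~~~~
~~~~~~
t=4: ~~~~~~
~~~~~~
~~~++~
~~~<+~
~~~~~~
~~~~~~
~~~~~~
t=5: ~~~~~~
~~~~~~
~~~++~
~~~~+~
~~~v~~
~~~~~~
~~~~~~
t=6: ~~~~~~
~~~~~~
~~~++~
~~~~+~
~~<+~~
~~~~~~
~~~~~~
t=7: ~~~~~~
~~~~~~
~~~++~
~~^~+~
~~++~~
~~~~~~
~~~~~~
t=8: ~~~~~~
~~~~~~
~~~++~
~~+>+~
~~++~~
~~~~~~
~~~~~~
t=9: ~~~~~~
~~~~~~
~~~++~
~~+++~
~~+v~~
~~~~~~
~~~~~~
t=10: ~~~~~~
~~~~~~
~~~++~
~~+++~
~~+~>~
~~~~~~
~~~~~~
t=11: ~~~~~~
~~~~~~
~~~++~
~~+++~
~~+~+~
~~~~v~
~~~~~~
t=12: ~~~~~~
~~~~~~
~~~++~
~~+++~
~~+~+~
~~~<+~
~~~~~~
t=13: ~~~~~~
~~~~~~
~~~++~
~~+++~
~~+^+~
~~~++~
~~~~~~
t=14: ~~~~~~
~~~~~~
~~~++~
~~+++~
~~++>~
~~~++~
~~~~~~
t=15: ~~~~~~
~~~~~~
~~~++~
~~++^~
~~++~~
~~~++~
~~~~~~
t=16: ~~~~~~
~~~~~~
~~~++~
~~+<~~
~~++~~
~~~++~
~~~~~~
t=17: ~~~~~~
~~~~~~
~~~++~
~~+~~~
~~+v~~
~~~++~
~~~~~~
t=18: ~~~~~~
~~~~~~
~~~++~
~~+~~~
~~+~>~
~~~++~
~~~~~~
t=19: ~~~~~~
~~~~~~
~~~++~
~~+~~~
~~+~+~
~~~+v~
~~~~~~
t=20: ~~~~~~
~~~~~~
~~~++~
~~+~~~
~~+~+~
~~~+~>
~~~~~~
t=21: ~~~~~~
~~~~~~
~~~++~
~~+~~~
~~+~+~
~~~+~+
~~~~~v
t=22: ~~~~~~
~~~~~~
~~~++~
~~+~~~
~~+~+~
~~~+~+
~~~~<+
t=23: ~~~~~~
~~~~~~
~~~++~
~~+~~~
~~+~+~
~~~+^+
~~~~++
t=24: ~~~~~~
~~~~~~
~~~++~
~~+~~~
~~+~+~
~~~++>
~~~~++
t=25: ~~~~~~
~~~~~~
~~~++~
~~+~~~
~~+~+^
~~~++~
~~~~++
t=26: ~~~~~~
~~~~~~
~~~++~
~~+~~~
>~+~++
~~~++~
~~~~++
t=27: ~~~~~~
~~~~~~
~~~++~
~~+~~~
+~+~++
v~~++~
~~~~++

5,0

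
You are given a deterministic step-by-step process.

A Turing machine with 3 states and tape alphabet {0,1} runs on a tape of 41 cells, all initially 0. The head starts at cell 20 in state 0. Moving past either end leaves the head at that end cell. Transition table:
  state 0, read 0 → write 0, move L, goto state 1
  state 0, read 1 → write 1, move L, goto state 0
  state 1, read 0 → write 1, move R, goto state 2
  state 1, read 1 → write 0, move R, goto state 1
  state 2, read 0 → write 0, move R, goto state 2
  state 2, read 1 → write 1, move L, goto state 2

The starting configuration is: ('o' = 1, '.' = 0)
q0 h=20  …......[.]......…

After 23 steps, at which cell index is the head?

0) q0 h=20  …......[.]......…
1) q1 h=19  …......[.]......…
2) q2 h=20  ….....o[.]......…
3) q2 h=21  …....o.[.]......…
4) q2 h=22  …...o..[.]......…
5) q2 h=23  …..o...[.]......…
6) q2 h=24  ….o....[.]......…
7) q2 h=25  …o.....[.]......…
8) q2 h=26  …......[.]......…
9) q2 h=27  …......[.]......…
10) q2 h=28  …......[.]......…
11) q2 h=29  …......[.]......…
12) q2 h=30  …......[.]......…
13) q2 h=31  …......[.]......…
14) q2 h=32  …......[.]......…
15) q2 h=33  …......[.]......…
16) q2 h=34  …......[.]......|
17) q2 h=35  …......[.].....|
18) q2 h=36  …......[.]....|
19) q2 h=37  …......[.]...|
20) q2 h=38  …......[.]..|
21) q2 h=39  …......[.].|
22) q2 h=40  …......[.]|
23) q2 h=40  …......[.]|

40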